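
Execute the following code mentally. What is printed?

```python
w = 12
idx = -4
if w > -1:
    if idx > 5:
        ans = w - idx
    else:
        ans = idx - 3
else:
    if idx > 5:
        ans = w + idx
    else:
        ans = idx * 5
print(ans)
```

w=12, idx=-4
w > -1 is True; idx > 5 is False
→ ans = idx - 3 = -7

-7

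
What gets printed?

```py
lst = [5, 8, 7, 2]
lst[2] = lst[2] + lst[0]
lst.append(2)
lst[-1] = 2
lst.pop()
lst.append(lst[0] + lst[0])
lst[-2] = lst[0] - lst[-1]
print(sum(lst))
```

lst[2] = lst[2]+lst[0] = 7+5 = 12 → [5, 8, 12, 2]
append 2 → [5, 8, 12, 2, 2]
lst[-1] = 2 → [5, 8, 12, 2, 2]
pop() removes 2 → [5, 8, 12, 2]
append lst[0]+lst[0] = 5+5 = 10 → [5, 8, 12, 2, 10]
lst[-2] = lst[0]-lst[-1] = 5-10 = -5 → [5, 8, 12, -5, 10]
sum = 30

30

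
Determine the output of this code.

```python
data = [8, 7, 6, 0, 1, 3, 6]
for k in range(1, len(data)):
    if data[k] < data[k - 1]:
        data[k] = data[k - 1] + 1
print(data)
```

[8, 9, 10, 11, 12, 13, 14]

k=1: 7<8, data[1] = 8+1 = 9 → [8, 9, 6, 0, 1, 3, 6]
k=2: 6<9, data[2] = 9+1 = 10 → [8, 9, 10, 0, 1, 3, 6]
k=3: 0<10, data[3] = 10+1 = 11 → [8, 9, 10, 11, 1, 3, 6]
k=4: 1<11, data[4] = 11+1 = 12 → [8, 9, 10, 11, 12, 3, 6]
k=5: 3<12, data[5] = 12+1 = 13 → [8, 9, 10, 11, 12, 13, 6]
k=6: 6<13, data[6] = 13+1 = 14 → [8, 9, 10, 11, 12, 13, 14]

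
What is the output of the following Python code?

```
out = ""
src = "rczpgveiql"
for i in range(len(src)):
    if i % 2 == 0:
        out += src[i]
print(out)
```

rzgeq

i=0: add 'r' → 'r'
i=1: skip
i=2: add 'z' → 'rz'
i=3: skip
i=4: add 'g' → 'rzg'
i=5: skip
i=6: add 'e' → 'rzge'
i=7: skip
i=8: add 'q' → 'rzgeq'
i=9: skip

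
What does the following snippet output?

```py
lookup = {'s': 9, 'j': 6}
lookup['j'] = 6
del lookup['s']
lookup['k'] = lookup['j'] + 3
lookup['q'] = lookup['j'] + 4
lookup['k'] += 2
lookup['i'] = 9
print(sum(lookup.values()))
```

lookup['j'] = 6 → {'s': 9, 'j': 6}
del 's' → {'j': 6}
lookup['k'] = lookup['j']+3 = 9 → {'j': 6, 'k': 9}
lookup['q'] = lookup['j']+4 = 10 → {'j': 6, 'k': 9, 'q': 10}
lookup['k'] = 9+2 = 11 → {'j': 6, 'k': 11, 'q': 10}
lookup['i'] = 9 → {'j': 6, 'k': 11, 'q': 10, 'i': 9}
sum of values = 36

36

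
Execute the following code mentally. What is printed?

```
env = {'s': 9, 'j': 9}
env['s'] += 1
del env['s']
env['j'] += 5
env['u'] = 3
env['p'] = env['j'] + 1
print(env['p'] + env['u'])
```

18

env['s'] = 9+1 = 10 → {'s': 10, 'j': 9}
del 's' → {'j': 9}
env['j'] = 9+5 = 14 → {'j': 14}
env['u'] = 3 → {'j': 14, 'u': 3}
env['p'] = env['j']+1 = 15 → {'j': 14, 'u': 3, 'p': 15}
env['p']+env['u'] = 15+3 = 18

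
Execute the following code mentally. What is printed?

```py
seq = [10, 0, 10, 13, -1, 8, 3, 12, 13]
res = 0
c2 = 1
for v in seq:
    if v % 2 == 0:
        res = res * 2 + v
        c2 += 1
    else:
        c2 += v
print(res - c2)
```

v=10: even, res = 0*2+10 = 10; c2=2
v=0: even, res = 10*2+0 = 20; c2=3
v=10: even, res = 20*2+10 = 50; c2=4
v=13: not even; c2=17
v=-1: not even; c2=16
v=8: even, res = 50*2+8 = 108; c2=17
v=3: not even; c2=20
v=12: even, res = 108*2+12 = 228; c2=21
v=13: not even; c2=34
res-c2 = 228-34 = 194

194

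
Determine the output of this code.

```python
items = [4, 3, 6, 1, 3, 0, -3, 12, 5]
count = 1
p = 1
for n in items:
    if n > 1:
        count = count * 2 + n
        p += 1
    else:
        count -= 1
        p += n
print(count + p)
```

318

n=4: >1, count = 1*2+4 = 6; p=2
n=3: >1, count = 6*2+3 = 15; p=3
n=6: >1, count = 15*2+6 = 36; p=4
n=1: not >1, count = 36-1 = 35; p=5
n=3: >1, count = 35*2+3 = 73; p=6
n=0: not >1, count = 73-1 = 72; p=6
n=-3: not >1, count = 72-1 = 71; p=3
n=12: >1, count = 71*2+12 = 154; p=4
n=5: >1, count = 154*2+5 = 313; p=5
count+p = 313+5 = 318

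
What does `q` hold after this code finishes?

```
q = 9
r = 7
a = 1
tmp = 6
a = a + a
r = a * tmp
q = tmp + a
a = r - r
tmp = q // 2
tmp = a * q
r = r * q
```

a = 1+1 = 2
r = 2*6 = 12
q = 6+2 = 8
a = 12-12 = 0
tmp = 8//2 = 4
tmp = 0*8 = 0
r = 12*8 = 96

8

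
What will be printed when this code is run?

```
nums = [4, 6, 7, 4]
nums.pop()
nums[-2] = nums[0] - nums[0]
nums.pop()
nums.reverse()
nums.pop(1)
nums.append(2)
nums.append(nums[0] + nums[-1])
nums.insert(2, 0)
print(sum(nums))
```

4

pop() removes 4 → [4, 6, 7]
nums[-2] = nums[0]-nums[0] = 4-4 = 0 → [4, 0, 7]
pop() removes 7 → [4, 0]
reverse → [0, 4]
pop(1) removes 4 → [0]
append 2 → [0, 2]
append nums[0]+nums[-1] = 0+2 = 2 → [0, 2, 2]
insert 0 at 2 → [0, 2, 0, 2]
sum = 4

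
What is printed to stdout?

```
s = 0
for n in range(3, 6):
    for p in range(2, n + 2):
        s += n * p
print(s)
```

183

n=3,p=2: s = 0+6 = 6
n=3,p=3: s = 6+9 = 15
n=3,p=4: s = 15+12 = 27
n=4,p=2: s = 27+8 = 35
n=4,p=3: s = 35+12 = 47
n=4,p=4: s = 47+16 = 63
n=4,p=5: s = 63+20 = 83
n=5,p=2: s = 83+10 = 93
n=5,p=3: s = 93+15 = 108
n=5,p=4: s = 108+20 = 128
n=5,p=5: s = 128+25 = 153
n=5,p=6: s = 153+30 = 183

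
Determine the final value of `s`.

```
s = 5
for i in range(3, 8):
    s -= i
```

-20

i=3: s = 5-3 = 2
i=4: s = 2-4 = -2
i=5: s = (-2)-5 = -7
i=6: s = (-7)-6 = -13
i=7: s = (-13)-7 = -20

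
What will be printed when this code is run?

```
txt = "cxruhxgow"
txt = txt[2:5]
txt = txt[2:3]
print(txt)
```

h

slice [2:5] → 'ruh'
slice [2:3] → 'h'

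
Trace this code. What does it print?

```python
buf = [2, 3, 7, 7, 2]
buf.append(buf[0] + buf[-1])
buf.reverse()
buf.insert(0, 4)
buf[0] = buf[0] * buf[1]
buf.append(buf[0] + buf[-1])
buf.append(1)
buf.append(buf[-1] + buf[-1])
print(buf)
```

append buf[0]+buf[-1] = 2+2 = 4 → [2, 3, 7, 7, 2, 4]
reverse → [4, 2, 7, 7, 3, 2]
insert 4 at 0 → [4, 4, 2, 7, 7, 3, 2]
buf[0] = buf[0]*buf[1] = 4*4 = 16 → [16, 4, 2, 7, 7, 3, 2]
append buf[0]+buf[-1] = 16+2 = 18 → [16, 4, 2, 7, 7, 3, 2, 18]
append 1 → [16, 4, 2, 7, 7, 3, 2, 18, 1]
append buf[-1]+buf[-1] = 1+1 = 2 → [16, 4, 2, 7, 7, 3, 2, 18, 1, 2]

[16, 4, 2, 7, 7, 3, 2, 18, 1, 2]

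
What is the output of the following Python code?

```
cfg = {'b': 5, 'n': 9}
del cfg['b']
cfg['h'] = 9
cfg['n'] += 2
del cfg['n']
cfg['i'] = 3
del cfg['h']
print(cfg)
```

{'i': 3}

del 'b' → {'n': 9}
cfg['h'] = 9 → {'n': 9, 'h': 9}
cfg['n'] = 9+2 = 11 → {'n': 11, 'h': 9}
del 'n' → {'h': 9}
cfg['i'] = 3 → {'h': 9, 'i': 3}
del 'h' → {'i': 3}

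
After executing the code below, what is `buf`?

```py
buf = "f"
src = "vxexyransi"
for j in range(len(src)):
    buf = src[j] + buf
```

'isnaryxexvf'

j=0: prepend 'v' → 'vf'
j=1: prepend 'x' → 'xvf'
j=2: prepend 'e' → 'exvf'
j=3: prepend 'x' → 'xexvf'
j=4: prepend 'y' → 'yxexvf'
j=5: prepend 'r' → 'ryxexvf'
j=6: prepend 'a' → 'aryxexvf'
j=7: prepend 'n' → 'naryxexvf'
j=8: prepend 's' → 'snaryxexvf'
j=9: prepend 'i' → 'isnaryxexvf'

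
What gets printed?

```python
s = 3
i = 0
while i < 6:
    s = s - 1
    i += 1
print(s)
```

i=0: s = 3-1 = 2
i=1: s = 2-1 = 1
i=2: s = 1-1 = 0
i=3: s = 0-1 = -1
i=4: s = (-1)-1 = -2
i=5: s = (-2)-1 = -3

-3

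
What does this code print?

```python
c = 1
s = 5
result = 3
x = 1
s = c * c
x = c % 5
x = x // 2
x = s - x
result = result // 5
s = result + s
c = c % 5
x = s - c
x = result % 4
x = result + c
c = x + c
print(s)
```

1

s = 1*1 = 1
x = 1%5 = 1
x = 1//2 = 0
x = 1-0 = 1
result = 3//5 = 0
s = 0+1 = 1
c = 1%5 = 1
x = 1-1 = 0
x = 0%4 = 0
x = 0+1 = 1
c = 1+1 = 2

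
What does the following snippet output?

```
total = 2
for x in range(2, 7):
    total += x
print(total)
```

22

x=2: total = 2+2 = 4
x=3: total = 4+3 = 7
x=4: total = 7+4 = 11
x=5: total = 11+5 = 16
x=6: total = 16+6 = 22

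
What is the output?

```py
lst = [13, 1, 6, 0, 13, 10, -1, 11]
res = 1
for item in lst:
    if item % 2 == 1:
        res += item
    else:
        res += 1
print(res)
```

item=13: odd, res = 1+13 = 14
item=1: odd, res = 14+1 = 15
item=6: not odd, res = 15+1 = 16
item=0: not odd, res = 16+1 = 17
item=13: odd, res = 17+13 = 30
item=10: not odd, res = 30+1 = 31
item=-1: odd, res = 31+(-1) = 30
item=11: odd, res = 30+11 = 41

41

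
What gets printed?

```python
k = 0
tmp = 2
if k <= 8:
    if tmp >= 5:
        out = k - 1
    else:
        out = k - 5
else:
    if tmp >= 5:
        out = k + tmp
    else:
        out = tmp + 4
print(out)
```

k=0, tmp=2
k <= 8 is True; tmp >= 5 is False
→ out = k - 5 = -5

-5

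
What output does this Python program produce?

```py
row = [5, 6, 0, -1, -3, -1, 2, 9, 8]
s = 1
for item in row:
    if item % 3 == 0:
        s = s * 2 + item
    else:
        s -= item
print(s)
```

-19

item=5: not %3==0, s = 1-5 = -4
item=6: %3==0, s = (-4)*2+6 = -2
item=0: %3==0, s = (-2)*2+0 = -4
item=-1: not %3==0, s = (-4)-(-1) = -3
item=-3: %3==0, s = (-3)*2+(-3) = -9
item=-1: not %3==0, s = (-9)-(-1) = -8
item=2: not %3==0, s = (-8)-2 = -10
item=9: %3==0, s = (-10)*2+9 = -11
item=8: not %3==0, s = (-11)-8 = -19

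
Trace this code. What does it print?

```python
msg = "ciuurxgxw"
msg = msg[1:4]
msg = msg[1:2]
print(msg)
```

u

slice [1:4] → 'iuu'
slice [1:2] → 'u'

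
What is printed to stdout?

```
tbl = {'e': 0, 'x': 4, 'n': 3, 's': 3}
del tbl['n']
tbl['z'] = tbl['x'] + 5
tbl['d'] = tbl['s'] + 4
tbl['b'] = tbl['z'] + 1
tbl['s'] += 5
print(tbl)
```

del 'n' → {'e': 0, 'x': 4, 's': 3}
tbl['z'] = tbl['x']+5 = 9 → {'e': 0, 'x': 4, 's': 3, 'z': 9}
tbl['d'] = tbl['s']+4 = 7 → {'e': 0, 'x': 4, 's': 3, 'z': 9, 'd': 7}
tbl['b'] = tbl['z']+1 = 10 → {'e': 0, 'x': 4, 's': 3, 'z': 9, 'd': 7, 'b': 10}
tbl['s'] = 3+5 = 8 → {'e': 0, 'x': 4, 's': 8, 'z': 9, 'd': 7, 'b': 10}

{'e': 0, 'x': 4, 's': 8, 'z': 9, 'd': 7, 'b': 10}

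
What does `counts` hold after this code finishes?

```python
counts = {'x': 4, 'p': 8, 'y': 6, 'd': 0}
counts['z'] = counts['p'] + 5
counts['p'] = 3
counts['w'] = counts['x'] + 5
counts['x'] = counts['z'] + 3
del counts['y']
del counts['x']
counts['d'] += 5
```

{'p': 3, 'd': 5, 'z': 13, 'w': 9}

counts['z'] = counts['p']+5 = 13 → {'x': 4, 'p': 8, 'y': 6, 'd': 0, 'z': 13}
counts['p'] = 3 → {'x': 4, 'p': 3, 'y': 6, 'd': 0, 'z': 13}
counts['w'] = counts['x']+5 = 9 → {'x': 4, 'p': 3, 'y': 6, 'd': 0, 'z': 13, 'w': 9}
counts['x'] = counts['z']+3 = 16 → {'x': 16, 'p': 3, 'y': 6, 'd': 0, 'z': 13, 'w': 9}
del 'y' → {'x': 16, 'p': 3, 'd': 0, 'z': 13, 'w': 9}
del 'x' → {'p': 3, 'd': 0, 'z': 13, 'w': 9}
counts['d'] = 0+5 = 5 → {'p': 3, 'd': 5, 'z': 13, 'w': 9}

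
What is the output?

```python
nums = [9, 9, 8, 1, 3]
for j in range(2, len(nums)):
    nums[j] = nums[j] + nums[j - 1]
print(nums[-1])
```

21

j=2: nums[2] = 8+9 = 17 → [9, 9, 17, 1, 3]
j=3: nums[3] = 1+17 = 18 → [9, 9, 17, 18, 3]
j=4: nums[4] = 3+18 = 21 → [9, 9, 17, 18, 21]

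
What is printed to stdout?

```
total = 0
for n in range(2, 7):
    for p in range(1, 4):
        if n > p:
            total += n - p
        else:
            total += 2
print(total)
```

n=2,p=1: 2>1, total = 0+1 = 1
n=2,p=2: not 2>2, total = 1+2 = 3
n=2,p=3: not 2>3, total = 3+2 = 5
n=3,p=1: 3>1, total = 5+2 = 7
n=3,p=2: 3>2, total = 7+1 = 8
n=3,p=3: not 3>3, total = 8+2 = 10
n=4,p=1: 4>1, total = 10+3 = 13
n=4,p=2: 4>2, total = 13+2 = 15
n=4,p=3: 4>3, total = 15+1 = 16
n=5,p=1: 5>1, total = 16+4 = 20
n=5,p=2: 5>2, total = 20+3 = 23
n=5,p=3: 5>3, total = 23+2 = 25
n=6,p=1: 6>1, total = 25+5 = 30
n=6,p=2: 6>2, total = 30+4 = 34
n=6,p=3: 6>3, total = 34+3 = 37

37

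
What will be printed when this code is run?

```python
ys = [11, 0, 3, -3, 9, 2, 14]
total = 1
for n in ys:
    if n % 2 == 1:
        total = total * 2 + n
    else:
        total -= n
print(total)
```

n=11: odd, total = 1*2+11 = 13
n=0: not odd, total = 13-0 = 13
n=3: odd, total = 13*2+3 = 29
n=-3: odd, total = 29*2+(-3) = 55
n=9: odd, total = 55*2+9 = 119
n=2: not odd, total = 119-2 = 117
n=14: not odd, total = 117-14 = 103

103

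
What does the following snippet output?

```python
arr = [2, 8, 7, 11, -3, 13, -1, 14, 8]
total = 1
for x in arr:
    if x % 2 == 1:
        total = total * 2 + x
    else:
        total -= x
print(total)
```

x=2: not odd, total = 1-2 = -1
x=8: not odd, total = (-1)-8 = -9
x=7: odd, total = (-9)*2+7 = -11
x=11: odd, total = (-11)*2+11 = -11
x=-3: odd, total = (-11)*2+(-3) = -25
x=13: odd, total = (-25)*2+13 = -37
x=-1: odd, total = (-37)*2+(-1) = -75
x=14: not odd, total = (-75)-14 = -89
x=8: not odd, total = (-89)-8 = -97

-97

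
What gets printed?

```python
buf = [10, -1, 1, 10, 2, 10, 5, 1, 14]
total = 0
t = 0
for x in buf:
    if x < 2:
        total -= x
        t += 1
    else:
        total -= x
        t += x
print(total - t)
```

-106

x=10: not <2, total = 0-10 = -10; t=10
x=-1: <2, total = (-10)-(-1) = -9; t=11
x=1: <2, total = (-9)-1 = -10; t=12
x=10: not <2, total = (-10)-10 = -20; t=22
x=2: not <2, total = (-20)-2 = -22; t=24
x=10: not <2, total = (-22)-10 = -32; t=34
x=5: not <2, total = (-32)-5 = -37; t=39
x=1: <2, total = (-37)-1 = -38; t=40
x=14: not <2, total = (-38)-14 = -52; t=54
total-t = (-52)-54 = -106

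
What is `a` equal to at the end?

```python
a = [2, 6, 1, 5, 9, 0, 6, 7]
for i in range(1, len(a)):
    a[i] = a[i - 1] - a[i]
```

[2, -4, -5, -10, -19, -19, -25, -32]

i=1: a[1] = 2-6 = -4 → [2, -4, 1, 5, 9, 0, 6, 7]
i=2: a[2] = (-4)-1 = -5 → [2, -4, -5, 5, 9, 0, 6, 7]
i=3: a[3] = (-5)-5 = -10 → [2, -4, -5, -10, 9, 0, 6, 7]
i=4: a[4] = (-10)-9 = -19 → [2, -4, -5, -10, -19, 0, 6, 7]
i=5: a[5] = (-19)-0 = -19 → [2, -4, -5, -10, -19, -19, 6, 7]
i=6: a[6] = (-19)-6 = -25 → [2, -4, -5, -10, -19, -19, -25, 7]
i=7: a[7] = (-25)-7 = -32 → [2, -4, -5, -10, -19, -19, -25, -32]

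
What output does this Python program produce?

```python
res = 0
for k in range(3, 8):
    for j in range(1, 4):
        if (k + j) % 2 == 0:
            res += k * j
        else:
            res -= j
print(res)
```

66

k=3,j=1: even sum, res = 0+3 = 3
k=3,j=2: odd sum, res = 3-2 = 1
k=3,j=3: even sum, res = 1+9 = 10
k=4,j=1: odd sum, res = 10-1 = 9
k=4,j=2: even sum, res = 9+8 = 17
k=4,j=3: odd sum, res = 17-3 = 14
k=5,j=1: even sum, res = 14+5 = 19
k=5,j=2: odd sum, res = 19-2 = 17
k=5,j=3: even sum, res = 17+15 = 32
k=6,j=1: odd sum, res = 32-1 = 31
k=6,j=2: even sum, res = 31+12 = 43
k=6,j=3: odd sum, res = 43-3 = 40
k=7,j=1: even sum, res = 40+7 = 47
k=7,j=2: odd sum, res = 47-2 = 45
k=7,j=3: even sum, res = 45+21 = 66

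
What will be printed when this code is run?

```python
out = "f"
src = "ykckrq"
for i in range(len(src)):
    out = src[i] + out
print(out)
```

qrkckyf

i=0: prepend 'y' → 'yf'
i=1: prepend 'k' → 'kyf'
i=2: prepend 'c' → 'ckyf'
i=3: prepend 'k' → 'kckyf'
i=4: prepend 'r' → 'rkckyf'
i=5: prepend 'q' → 'qrkckyf'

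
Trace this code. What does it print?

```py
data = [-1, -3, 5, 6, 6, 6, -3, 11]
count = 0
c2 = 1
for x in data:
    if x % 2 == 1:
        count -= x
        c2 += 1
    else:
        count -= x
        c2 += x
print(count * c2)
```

-648

x=-1: odd, count = 0-(-1) = 1; c2=2
x=-3: odd, count = 1-(-3) = 4; c2=3
x=5: odd, count = 4-5 = -1; c2=4
x=6: not odd, count = (-1)-6 = -7; c2=10
x=6: not odd, count = (-7)-6 = -13; c2=16
x=6: not odd, count = (-13)-6 = -19; c2=22
x=-3: odd, count = (-19)-(-3) = -16; c2=23
x=11: odd, count = (-16)-11 = -27; c2=24
count*c2 = (-27)*24 = -648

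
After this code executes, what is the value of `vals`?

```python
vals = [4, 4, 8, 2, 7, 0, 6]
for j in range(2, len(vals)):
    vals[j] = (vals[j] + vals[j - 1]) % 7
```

j=2: vals[2] = (8+4)%7 = 5 → [4, 4, 5, 2, 7, 0, 6]
j=3: vals[3] = (2+5)%7 = 0 → [4, 4, 5, 0, 7, 0, 6]
j=4: vals[4] = (7+0)%7 = 0 → [4, 4, 5, 0, 0, 0, 6]
j=5: vals[5] = (0+0)%7 = 0 → [4, 4, 5, 0, 0, 0, 6]
j=6: vals[6] = (6+0)%7 = 6 → [4, 4, 5, 0, 0, 0, 6]

[4, 4, 5, 0, 0, 0, 6]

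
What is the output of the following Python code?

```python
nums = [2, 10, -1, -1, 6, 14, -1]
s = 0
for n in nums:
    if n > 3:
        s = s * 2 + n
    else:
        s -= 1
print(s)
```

n=2: not >3, s = 0-1 = -1
n=10: >3, s = (-1)*2+10 = 8
n=-1: not >3, s = 8-1 = 7
n=-1: not >3, s = 7-1 = 6
n=6: >3, s = 6*2+6 = 18
n=14: >3, s = 18*2+14 = 50
n=-1: not >3, s = 50-1 = 49

49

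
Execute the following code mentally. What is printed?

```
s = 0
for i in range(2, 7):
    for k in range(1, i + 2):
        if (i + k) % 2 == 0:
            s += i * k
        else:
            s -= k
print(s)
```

110

i=2,k=1: odd sum, s = 0-1 = -1
i=2,k=2: even sum, s = (-1)+4 = 3
i=2,k=3: odd sum, s = 3-3 = 0
i=3,k=1: even sum, s = 0+3 = 3
i=3,k=2: odd sum, s = 3-2 = 1
i=3,k=3: even sum, s = 1+9 = 10
i=3,k=4: odd sum, s = 10-4 = 6
i=4,k=1: odd sum, s = 6-1 = 5
i=4,k=2: even sum, s = 5+8 = 13
i=4,k=3: odd sum, s = 13-3 = 10
i=4,k=4: even sum, s = 10+16 = 26
i=4,k=5: odd sum, s = 26-5 = 21
i=5,k=1: even sum, s = 21+5 = 26
i=5,k=2: odd sum, s = 26-2 = 24
i=5,k=3: even sum, s = 24+15 = 39
i=5,k=4: odd sum, s = 39-4 = 35
i=5,k=5: even sum, s = 35+25 = 60
i=5,k=6: odd sum, s = 60-6 = 54
i=6,k=1: odd sum, s = 54-1 = 53
i=6,k=2: even sum, s = 53+12 = 65
i=6,k=3: odd sum, s = 65-3 = 62
i=6,k=4: even sum, s = 62+24 = 86
i=6,k=5: odd sum, s = 86-5 = 81
i=6,k=6: even sum, s = 81+36 = 117
i=6,k=7: odd sum, s = 117-7 = 110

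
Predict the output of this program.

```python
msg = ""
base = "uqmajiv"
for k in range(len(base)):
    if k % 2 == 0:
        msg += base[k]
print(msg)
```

k=0: add 'u' → 'u'
k=1: skip
k=2: add 'm' → 'um'
k=3: skip
k=4: add 'j' → 'umj'
k=5: skip
k=6: add 'v' → 'umjv'

umjv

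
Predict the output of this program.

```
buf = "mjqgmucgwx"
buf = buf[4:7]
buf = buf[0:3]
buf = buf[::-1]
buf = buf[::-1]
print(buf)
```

muc

slice [4:7] → 'muc'
slice [0:3] → 'muc'
reverse → 'cum'
reverse → 'muc'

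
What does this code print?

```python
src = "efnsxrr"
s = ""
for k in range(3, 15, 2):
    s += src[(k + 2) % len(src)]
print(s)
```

k=3: add src[5]='r' → 'r'
k=5: add src[0]='e' → 're'
k=7: add src[2]='n' → 'ren'
k=9: add src[4]='x' → 'renx'
k=11: add src[6]='r' → 'renxr'
k=13: add src[1]='f' → 'renxrf'

renxrf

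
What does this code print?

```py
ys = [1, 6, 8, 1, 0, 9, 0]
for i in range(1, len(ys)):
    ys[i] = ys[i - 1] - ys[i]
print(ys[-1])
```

i=1: ys[1] = 1-6 = -5 → [1, -5, 8, 1, 0, 9, 0]
i=2: ys[2] = (-5)-8 = -13 → [1, -5, -13, 1, 0, 9, 0]
i=3: ys[3] = (-13)-1 = -14 → [1, -5, -13, -14, 0, 9, 0]
i=4: ys[4] = (-14)-0 = -14 → [1, -5, -13, -14, -14, 9, 0]
i=5: ys[5] = (-14)-9 = -23 → [1, -5, -13, -14, -14, -23, 0]
i=6: ys[6] = (-23)-0 = -23 → [1, -5, -13, -14, -14, -23, -23]

-23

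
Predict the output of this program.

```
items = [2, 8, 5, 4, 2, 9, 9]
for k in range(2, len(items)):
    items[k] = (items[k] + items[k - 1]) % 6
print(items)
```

[2, 8, 1, 5, 1, 4, 1]

k=2: items[2] = (5+8)%6 = 1 → [2, 8, 1, 4, 2, 9, 9]
k=3: items[3] = (4+1)%6 = 5 → [2, 8, 1, 5, 2, 9, 9]
k=4: items[4] = (2+5)%6 = 1 → [2, 8, 1, 5, 1, 9, 9]
k=5: items[5] = (9+1)%6 = 4 → [2, 8, 1, 5, 1, 4, 9]
k=6: items[6] = (9+4)%6 = 1 → [2, 8, 1, 5, 1, 4, 1]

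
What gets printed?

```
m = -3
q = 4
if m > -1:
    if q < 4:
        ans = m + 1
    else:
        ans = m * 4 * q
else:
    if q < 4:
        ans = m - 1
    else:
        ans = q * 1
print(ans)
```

4

m=-3, q=4
m > -1 is False; q < 4 is False
→ ans = q * 1 = 4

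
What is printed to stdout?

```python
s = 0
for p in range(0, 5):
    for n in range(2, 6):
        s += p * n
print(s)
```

p=0,n=2: s = 0+0 = 0
p=0,n=3: s = 0+0 = 0
p=0,n=4: s = 0+0 = 0
p=0,n=5: s = 0+0 = 0
p=1,n=2: s = 0+2 = 2
p=1,n=3: s = 2+3 = 5
p=1,n=4: s = 5+4 = 9
p=1,n=5: s = 9+5 = 14
p=2,n=2: s = 14+4 = 18
p=2,n=3: s = 18+6 = 24
p=2,n=4: s = 24+8 = 32
p=2,n=5: s = 32+10 = 42
p=3,n=2: s = 42+6 = 48
p=3,n=3: s = 48+9 = 57
p=3,n=4: s = 57+12 = 69
p=3,n=5: s = 69+15 = 84
p=4,n=2: s = 84+8 = 92
p=4,n=3: s = 92+12 = 104
p=4,n=4: s = 104+16 = 120
p=4,n=5: s = 120+20 = 140

140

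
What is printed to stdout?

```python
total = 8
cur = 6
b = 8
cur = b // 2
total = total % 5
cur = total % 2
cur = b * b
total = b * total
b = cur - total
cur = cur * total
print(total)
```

cur = 8//2 = 4
total = 8%5 = 3
cur = 3%2 = 1
cur = 8*8 = 64
total = 8*3 = 24
b = 64-24 = 40
cur = 64*24 = 1536

24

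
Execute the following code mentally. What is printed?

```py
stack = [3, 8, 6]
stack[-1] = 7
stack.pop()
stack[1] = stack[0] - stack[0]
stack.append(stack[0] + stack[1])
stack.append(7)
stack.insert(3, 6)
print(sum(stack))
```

19

stack[-1] = 7 → [3, 8, 7]
pop() removes 7 → [3, 8]
stack[1] = stack[0]-stack[0] = 3-3 = 0 → [3, 0]
append stack[0]+stack[1] = 3+0 = 3 → [3, 0, 3]
append 7 → [3, 0, 3, 7]
insert 6 at 3 → [3, 0, 3, 6, 7]
sum = 19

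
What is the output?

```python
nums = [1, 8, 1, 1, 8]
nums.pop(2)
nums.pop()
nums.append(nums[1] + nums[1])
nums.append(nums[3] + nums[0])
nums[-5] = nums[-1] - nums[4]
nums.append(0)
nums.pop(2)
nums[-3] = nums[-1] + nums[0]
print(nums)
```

[0, 8, 0, 17, 0]

pop(2) removes 1 → [1, 8, 1, 8]
pop() removes 8 → [1, 8, 1]
append nums[1]+nums[1] = 8+8 = 16 → [1, 8, 1, 16]
append nums[3]+nums[0] = 16+1 = 17 → [1, 8, 1, 16, 17]
nums[-5] = nums[-1]-nums[4] = 17-17 = 0 → [0, 8, 1, 16, 17]
append 0 → [0, 8, 1, 16, 17, 0]
pop(2) removes 1 → [0, 8, 16, 17, 0]
nums[-3] = nums[-1]+nums[0] = 0+0 = 0 → [0, 8, 0, 17, 0]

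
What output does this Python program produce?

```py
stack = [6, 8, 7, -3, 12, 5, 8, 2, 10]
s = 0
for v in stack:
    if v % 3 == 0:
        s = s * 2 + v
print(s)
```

30

v=6: %3==0, s = 0*2+6 = 6
v=8: not %3==0
v=7: not %3==0
v=-3: %3==0, s = 6*2+(-3) = 9
v=12: %3==0, s = 9*2+12 = 30
v=5: not %3==0
v=8: not %3==0
v=2: not %3==0
v=10: not %3==0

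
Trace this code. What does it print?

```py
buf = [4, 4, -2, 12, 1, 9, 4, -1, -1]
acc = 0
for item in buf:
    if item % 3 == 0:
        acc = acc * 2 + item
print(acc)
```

33

item=4: not %3==0
item=4: not %3==0
item=-2: not %3==0
item=12: %3==0, acc = 0*2+12 = 12
item=1: not %3==0
item=9: %3==0, acc = 12*2+9 = 33
item=4: not %3==0
item=-1: not %3==0
item=-1: not %3==0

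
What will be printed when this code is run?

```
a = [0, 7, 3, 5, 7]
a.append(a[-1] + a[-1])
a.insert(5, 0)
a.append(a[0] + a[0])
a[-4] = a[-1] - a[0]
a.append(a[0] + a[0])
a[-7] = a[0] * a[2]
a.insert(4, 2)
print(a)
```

append a[-1]+a[-1] = 7+7 = 14 → [0, 7, 3, 5, 7, 14]
insert 0 at 5 → [0, 7, 3, 5, 7, 0, 14]
append a[0]+a[0] = 0+0 = 0 → [0, 7, 3, 5, 7, 0, 14, 0]
a[-4] = a[-1]-a[0] = 0-0 = 0 → [0, 7, 3, 5, 0, 0, 14, 0]
append a[0]+a[0] = 0+0 = 0 → [0, 7, 3, 5, 0, 0, 14, 0, 0]
a[-7] = a[0]*a[2] = 0*3 = 0 → [0, 7, 0, 5, 0, 0, 14, 0, 0]
insert 2 at 4 → [0, 7, 0, 5, 2, 0, 0, 14, 0, 0]

[0, 7, 0, 5, 2, 0, 0, 14, 0, 0]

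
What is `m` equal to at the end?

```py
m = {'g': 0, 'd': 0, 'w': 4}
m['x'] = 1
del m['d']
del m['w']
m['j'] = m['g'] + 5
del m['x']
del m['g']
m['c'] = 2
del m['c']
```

m['x'] = 1 → {'g': 0, 'd': 0, 'w': 4, 'x': 1}
del 'd' → {'g': 0, 'w': 4, 'x': 1}
del 'w' → {'g': 0, 'x': 1}
m['j'] = m['g']+5 = 5 → {'g': 0, 'x': 1, 'j': 5}
del 'x' → {'g': 0, 'j': 5}
del 'g' → {'j': 5}
m['c'] = 2 → {'j': 5, 'c': 2}
del 'c' → {'j': 5}

{'j': 5}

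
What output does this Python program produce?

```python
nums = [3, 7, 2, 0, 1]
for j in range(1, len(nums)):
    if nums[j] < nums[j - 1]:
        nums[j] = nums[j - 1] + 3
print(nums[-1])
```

16

j=1: 7>=3, unchanged → [3, 7, 2, 0, 1]
j=2: 2<7, nums[2] = 7+3 = 10 → [3, 7, 10, 0, 1]
j=3: 0<10, nums[3] = 10+3 = 13 → [3, 7, 10, 13, 1]
j=4: 1<13, nums[4] = 13+3 = 16 → [3, 7, 10, 13, 16]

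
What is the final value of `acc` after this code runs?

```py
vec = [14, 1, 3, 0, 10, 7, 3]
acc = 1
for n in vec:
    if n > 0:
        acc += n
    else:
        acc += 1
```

40

n=14: >0, acc = 1+14 = 15
n=1: >0, acc = 15+1 = 16
n=3: >0, acc = 16+3 = 19
n=0: not >0, acc = 19+1 = 20
n=10: >0, acc = 20+10 = 30
n=7: >0, acc = 30+7 = 37
n=3: >0, acc = 37+3 = 40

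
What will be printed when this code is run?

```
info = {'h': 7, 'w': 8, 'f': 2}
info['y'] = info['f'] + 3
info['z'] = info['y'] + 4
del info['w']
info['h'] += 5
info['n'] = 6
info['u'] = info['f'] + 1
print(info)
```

info['y'] = info['f']+3 = 5 → {'h': 7, 'w': 8, 'f': 2, 'y': 5}
info['z'] = info['y']+4 = 9 → {'h': 7, 'w': 8, 'f': 2, 'y': 5, 'z': 9}
del 'w' → {'h': 7, 'f': 2, 'y': 5, 'z': 9}
info['h'] = 7+5 = 12 → {'h': 12, 'f': 2, 'y': 5, 'z': 9}
info['n'] = 6 → {'h': 12, 'f': 2, 'y': 5, 'z': 9, 'n': 6}
info['u'] = info['f']+1 = 3 → {'h': 12, 'f': 2, 'y': 5, 'z': 9, 'n': 6, 'u': 3}

{'h': 12, 'f': 2, 'y': 5, 'z': 9, 'n': 6, 'u': 3}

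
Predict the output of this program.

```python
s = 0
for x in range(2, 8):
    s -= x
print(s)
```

x=2: s = 0-2 = -2
x=3: s = (-2)-3 = -5
x=4: s = (-5)-4 = -9
x=5: s = (-9)-5 = -14
x=6: s = (-14)-6 = -20
x=7: s = (-20)-7 = -27

-27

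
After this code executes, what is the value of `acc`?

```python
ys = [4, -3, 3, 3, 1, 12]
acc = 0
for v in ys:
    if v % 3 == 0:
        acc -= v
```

-15

v=4: not %3==0
v=-3: %3==0, acc = 0-(-3) = 3
v=3: %3==0, acc = 3-3 = 0
v=3: %3==0, acc = 0-3 = -3
v=1: not %3==0
v=12: %3==0, acc = (-3)-12 = -15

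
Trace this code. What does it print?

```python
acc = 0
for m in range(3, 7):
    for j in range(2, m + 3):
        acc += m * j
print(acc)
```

467

m=3,j=2: acc = 0+6 = 6
m=3,j=3: acc = 6+9 = 15
m=3,j=4: acc = 15+12 = 27
m=3,j=5: acc = 27+15 = 42
m=4,j=2: acc = 42+8 = 50
m=4,j=3: acc = 50+12 = 62
m=4,j=4: acc = 62+16 = 78
m=4,j=5: acc = 78+20 = 98
m=4,j=6: acc = 98+24 = 122
m=5,j=2: acc = 122+10 = 132
m=5,j=3: acc = 132+15 = 147
m=5,j=4: acc = 147+20 = 167
m=5,j=5: acc = 167+25 = 192
m=5,j=6: acc = 192+30 = 222
m=5,j=7: acc = 222+35 = 257
m=6,j=2: acc = 257+12 = 269
m=6,j=3: acc = 269+18 = 287
m=6,j=4: acc = 287+24 = 311
m=6,j=5: acc = 311+30 = 341
m=6,j=6: acc = 341+36 = 377
m=6,j=7: acc = 377+42 = 419
m=6,j=8: acc = 419+48 = 467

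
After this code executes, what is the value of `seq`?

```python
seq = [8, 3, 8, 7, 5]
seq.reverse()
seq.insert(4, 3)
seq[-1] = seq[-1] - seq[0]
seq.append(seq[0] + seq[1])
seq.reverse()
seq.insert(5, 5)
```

[12, 3, 3, 3, 8, 5, 7, 5]

reverse → [5, 7, 8, 3, 8]
insert 3 at 4 → [5, 7, 8, 3, 3, 8]
seq[-1] = seq[-1]-seq[0] = 8-5 = 3 → [5, 7, 8, 3, 3, 3]
append seq[0]+seq[1] = 5+7 = 12 → [5, 7, 8, 3, 3, 3, 12]
reverse → [12, 3, 3, 3, 8, 7, 5]
insert 5 at 5 → [12, 3, 3, 3, 8, 5, 7, 5]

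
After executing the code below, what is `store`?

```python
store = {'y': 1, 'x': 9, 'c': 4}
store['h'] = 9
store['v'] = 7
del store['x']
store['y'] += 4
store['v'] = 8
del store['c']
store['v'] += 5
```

{'y': 5, 'h': 9, 'v': 13}

store['h'] = 9 → {'y': 1, 'x': 9, 'c': 4, 'h': 9}
store['v'] = 7 → {'y': 1, 'x': 9, 'c': 4, 'h': 9, 'v': 7}
del 'x' → {'y': 1, 'c': 4, 'h': 9, 'v': 7}
store['y'] = 1+4 = 5 → {'y': 5, 'c': 4, 'h': 9, 'v': 7}
store['v'] = 8 → {'y': 5, 'c': 4, 'h': 9, 'v': 8}
del 'c' → {'y': 5, 'h': 9, 'v': 8}
store['v'] = 8+5 = 13 → {'y': 5, 'h': 9, 'v': 13}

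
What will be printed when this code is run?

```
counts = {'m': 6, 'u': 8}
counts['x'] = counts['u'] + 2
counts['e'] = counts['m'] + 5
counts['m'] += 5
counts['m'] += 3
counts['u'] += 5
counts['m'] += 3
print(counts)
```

{'m': 17, 'u': 13, 'x': 10, 'e': 11}

counts['x'] = counts['u']+2 = 10 → {'m': 6, 'u': 8, 'x': 10}
counts['e'] = counts['m']+5 = 11 → {'m': 6, 'u': 8, 'x': 10, 'e': 11}
counts['m'] = 6+5 = 11 → {'m': 11, 'u': 8, 'x': 10, 'e': 11}
counts['m'] = 11+3 = 14 → {'m': 14, 'u': 8, 'x': 10, 'e': 11}
counts['u'] = 8+5 = 13 → {'m': 14, 'u': 13, 'x': 10, 'e': 11}
counts['m'] = 14+3 = 17 → {'m': 17, 'u': 13, 'x': 10, 'e': 11}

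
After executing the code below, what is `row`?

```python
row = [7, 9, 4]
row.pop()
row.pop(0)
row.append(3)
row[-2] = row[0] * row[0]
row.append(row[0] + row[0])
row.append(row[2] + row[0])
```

pop() removes 4 → [7, 9]
pop(0) removes 7 → [9]
append 3 → [9, 3]
row[-2] = row[0]*row[0] = 9*9 = 81 → [81, 3]
append row[0]+row[0] = 81+81 = 162 → [81, 3, 162]
append row[2]+row[0] = 162+81 = 243 → [81, 3, 162, 243]

[81, 3, 162, 243]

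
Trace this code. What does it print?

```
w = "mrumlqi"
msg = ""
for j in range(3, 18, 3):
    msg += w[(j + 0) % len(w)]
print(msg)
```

miuqr

j=3: add w[3]='m' → 'm'
j=6: add w[6]='i' → 'mi'
j=9: add w[2]='u' → 'miu'
j=12: add w[5]='q' → 'miuq'
j=15: add w[1]='r' → 'miuqr'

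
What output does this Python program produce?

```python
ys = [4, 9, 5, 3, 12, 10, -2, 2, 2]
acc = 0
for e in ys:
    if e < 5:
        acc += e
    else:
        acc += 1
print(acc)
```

13

e=4: <5, acc = 0+4 = 4
e=9: not <5, acc = 4+1 = 5
e=5: not <5, acc = 5+1 = 6
e=3: <5, acc = 6+3 = 9
e=12: not <5, acc = 9+1 = 10
e=10: not <5, acc = 10+1 = 11
e=-2: <5, acc = 11+(-2) = 9
e=2: <5, acc = 9+2 = 11
e=2: <5, acc = 11+2 = 13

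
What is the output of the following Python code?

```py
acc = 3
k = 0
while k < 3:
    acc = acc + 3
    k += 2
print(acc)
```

9

k=0: acc = 3+3 = 6
k=2: acc = 6+3 = 9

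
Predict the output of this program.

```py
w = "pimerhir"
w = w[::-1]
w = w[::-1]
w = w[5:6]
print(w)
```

reverse → 'rihremip'
reverse → 'pimerhir'
slice [5:6] → 'h'

h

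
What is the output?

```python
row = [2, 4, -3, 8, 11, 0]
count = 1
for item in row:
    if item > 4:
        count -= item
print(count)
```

-18

item=2: not >4
item=4: not >4
item=-3: not >4
item=8: >4, count = 1-8 = -7
item=11: >4, count = (-7)-11 = -18
item=0: not >4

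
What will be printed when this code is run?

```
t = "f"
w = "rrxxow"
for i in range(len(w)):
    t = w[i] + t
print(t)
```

i=0: prepend 'r' → 'rf'
i=1: prepend 'r' → 'rrf'
i=2: prepend 'x' → 'xrrf'
i=3: prepend 'x' → 'xxrrf'
i=4: prepend 'o' → 'oxxrrf'
i=5: prepend 'w' → 'woxxrrf'

woxxrrf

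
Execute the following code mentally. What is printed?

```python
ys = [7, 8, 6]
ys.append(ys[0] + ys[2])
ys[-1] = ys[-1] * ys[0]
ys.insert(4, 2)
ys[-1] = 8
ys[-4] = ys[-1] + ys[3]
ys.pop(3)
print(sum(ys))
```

120

append ys[0]+ys[2] = 7+6 = 13 → [7, 8, 6, 13]
ys[-1] = ys[-1]*ys[0] = 13*7 = 91 → [7, 8, 6, 91]
insert 2 at 4 → [7, 8, 6, 91, 2]
ys[-1] = 8 → [7, 8, 6, 91, 8]
ys[-4] = ys[-1]+ys[3] = 8+91 = 99 → [7, 99, 6, 91, 8]
pop(3) removes 91 → [7, 99, 6, 8]
sum = 120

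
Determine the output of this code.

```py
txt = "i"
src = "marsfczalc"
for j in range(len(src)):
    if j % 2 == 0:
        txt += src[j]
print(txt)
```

j=0: add 'm' → 'im'
j=1: skip
j=2: add 'r' → 'imr'
j=3: skip
j=4: add 'f' → 'imrf'
j=5: skip
j=6: add 'z' → 'imrfz'
j=7: skip
j=8: add 'l' → 'imrfzl'
j=9: skip

imrfzl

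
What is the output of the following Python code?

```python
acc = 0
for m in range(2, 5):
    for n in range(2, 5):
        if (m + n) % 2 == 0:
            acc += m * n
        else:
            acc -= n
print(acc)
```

33

m=2,n=2: even sum, acc = 0+4 = 4
m=2,n=3: odd sum, acc = 4-3 = 1
m=2,n=4: even sum, acc = 1+8 = 9
m=3,n=2: odd sum, acc = 9-2 = 7
m=3,n=3: even sum, acc = 7+9 = 16
m=3,n=4: odd sum, acc = 16-4 = 12
m=4,n=2: even sum, acc = 12+8 = 20
m=4,n=3: odd sum, acc = 20-3 = 17
m=4,n=4: even sum, acc = 17+16 = 33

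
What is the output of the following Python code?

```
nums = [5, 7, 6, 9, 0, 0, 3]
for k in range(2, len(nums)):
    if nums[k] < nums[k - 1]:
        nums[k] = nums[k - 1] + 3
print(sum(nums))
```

k=2: 6<7, nums[2] = 7+3 = 10 → [5, 7, 10, 9, 0, 0, 3]
k=3: 9<10, nums[3] = 10+3 = 13 → [5, 7, 10, 13, 0, 0, 3]
k=4: 0<13, nums[4] = 13+3 = 16 → [5, 7, 10, 13, 16, 0, 3]
k=5: 0<16, nums[5] = 16+3 = 19 → [5, 7, 10, 13, 16, 19, 3]
k=6: 3<19, nums[6] = 19+3 = 22 → [5, 7, 10, 13, 16, 19, 22]
sum = 92

92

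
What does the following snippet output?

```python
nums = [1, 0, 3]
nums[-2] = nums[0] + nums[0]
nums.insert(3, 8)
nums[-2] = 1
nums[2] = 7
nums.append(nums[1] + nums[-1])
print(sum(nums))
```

nums[-2] = nums[0]+nums[0] = 1+1 = 2 → [1, 2, 3]
insert 8 at 3 → [1, 2, 3, 8]
nums[-2] = 1 → [1, 2, 1, 8]
nums[2] = 7 → [1, 2, 7, 8]
append nums[1]+nums[-1] = 2+8 = 10 → [1, 2, 7, 8, 10]
sum = 28

28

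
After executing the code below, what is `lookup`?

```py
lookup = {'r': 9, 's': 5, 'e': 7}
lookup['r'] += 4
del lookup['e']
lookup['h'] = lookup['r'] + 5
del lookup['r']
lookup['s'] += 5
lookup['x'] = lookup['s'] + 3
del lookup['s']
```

{'h': 18, 'x': 13}

lookup['r'] = 9+4 = 13 → {'r': 13, 's': 5, 'e': 7}
del 'e' → {'r': 13, 's': 5}
lookup['h'] = lookup['r']+5 = 18 → {'r': 13, 's': 5, 'h': 18}
del 'r' → {'s': 5, 'h': 18}
lookup['s'] = 5+5 = 10 → {'s': 10, 'h': 18}
lookup['x'] = lookup['s']+3 = 13 → {'s': 10, 'h': 18, 'x': 13}
del 's' → {'h': 18, 'x': 13}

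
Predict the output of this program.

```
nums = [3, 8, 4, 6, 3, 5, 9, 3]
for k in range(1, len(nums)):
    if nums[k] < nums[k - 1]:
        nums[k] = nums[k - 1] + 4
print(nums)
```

k=1: 8>=3, unchanged → [3, 8, 4, 6, 3, 5, 9, 3]
k=2: 4<8, nums[2] = 8+4 = 12 → [3, 8, 12, 6, 3, 5, 9, 3]
k=3: 6<12, nums[3] = 12+4 = 16 → [3, 8, 12, 16, 3, 5, 9, 3]
k=4: 3<16, nums[4] = 16+4 = 20 → [3, 8, 12, 16, 20, 5, 9, 3]
k=5: 5<20, nums[5] = 20+4 = 24 → [3, 8, 12, 16, 20, 24, 9, 3]
k=6: 9<24, nums[6] = 24+4 = 28 → [3, 8, 12, 16, 20, 24, 28, 3]
k=7: 3<28, nums[7] = 28+4 = 32 → [3, 8, 12, 16, 20, 24, 28, 32]

[3, 8, 12, 16, 20, 24, 28, 32]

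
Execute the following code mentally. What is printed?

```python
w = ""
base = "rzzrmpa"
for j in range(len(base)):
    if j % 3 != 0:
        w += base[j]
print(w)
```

zzmp

j=0: skip
j=1: add 'z' → 'z'
j=2: add 'z' → 'zz'
j=3: skip
j=4: add 'm' → 'zzm'
j=5: add 'p' → 'zzmp'
j=6: skip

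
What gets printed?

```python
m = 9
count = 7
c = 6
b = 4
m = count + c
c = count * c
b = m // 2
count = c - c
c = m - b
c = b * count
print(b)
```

m = 7+6 = 13
c = 7*6 = 42
b = 13//2 = 6
count = 42-42 = 0
c = 13-6 = 7
c = 6*0 = 0

6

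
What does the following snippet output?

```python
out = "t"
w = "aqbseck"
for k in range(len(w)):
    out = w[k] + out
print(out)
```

k=0: prepend 'a' → 'at'
k=1: prepend 'q' → 'qat'
k=2: prepend 'b' → 'bqat'
k=3: prepend 's' → 'sbqat'
k=4: prepend 'e' → 'esbqat'
k=5: prepend 'c' → 'cesbqat'
k=6: prepend 'k' → 'kcesbqat'

kcesbqat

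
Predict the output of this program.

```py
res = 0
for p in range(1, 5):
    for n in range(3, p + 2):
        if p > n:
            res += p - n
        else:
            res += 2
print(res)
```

p=2,n=3: not 2>3, res = 0+2 = 2
p=3,n=3: not 3>3, res = 2+2 = 4
p=3,n=4: not 3>4, res = 4+2 = 6
p=4,n=3: 4>3, res = 6+1 = 7
p=4,n=4: not 4>4, res = 7+2 = 9
p=4,n=5: not 4>5, res = 9+2 = 11

11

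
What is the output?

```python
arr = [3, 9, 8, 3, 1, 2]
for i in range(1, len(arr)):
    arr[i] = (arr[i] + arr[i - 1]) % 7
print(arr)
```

i=1: arr[1] = (9+3)%7 = 5 → [3, 5, 8, 3, 1, 2]
i=2: arr[2] = (8+5)%7 = 6 → [3, 5, 6, 3, 1, 2]
i=3: arr[3] = (3+6)%7 = 2 → [3, 5, 6, 2, 1, 2]
i=4: arr[4] = (1+2)%7 = 3 → [3, 5, 6, 2, 3, 2]
i=5: arr[5] = (2+3)%7 = 5 → [3, 5, 6, 2, 3, 5]

[3, 5, 6, 2, 3, 5]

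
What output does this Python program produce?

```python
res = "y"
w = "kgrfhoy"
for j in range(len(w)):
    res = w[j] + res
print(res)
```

j=0: prepend 'k' → 'ky'
j=1: prepend 'g' → 'gky'
j=2: prepend 'r' → 'rgky'
j=3: prepend 'f' → 'frgky'
j=4: prepend 'h' → 'hfrgky'
j=5: prepend 'o' → 'ohfrgky'
j=6: prepend 'y' → 'yohfrgky'

yohfrgky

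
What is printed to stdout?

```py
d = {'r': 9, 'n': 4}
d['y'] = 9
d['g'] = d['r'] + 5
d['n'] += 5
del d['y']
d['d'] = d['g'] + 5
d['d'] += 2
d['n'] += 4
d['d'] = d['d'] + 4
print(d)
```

{'r': 9, 'n': 13, 'g': 14, 'd': 25}

d['y'] = 9 → {'r': 9, 'n': 4, 'y': 9}
d['g'] = d['r']+5 = 14 → {'r': 9, 'n': 4, 'y': 9, 'g': 14}
d['n'] = 4+5 = 9 → {'r': 9, 'n': 9, 'y': 9, 'g': 14}
del 'y' → {'r': 9, 'n': 9, 'g': 14}
d['d'] = d['g']+5 = 19 → {'r': 9, 'n': 9, 'g': 14, 'd': 19}
d['d'] = 19+2 = 21 → {'r': 9, 'n': 9, 'g': 14, 'd': 21}
d['n'] = 9+4 = 13 → {'r': 9, 'n': 13, 'g': 14, 'd': 21}
d['d'] = d['d']+4 = 25 → {'r': 9, 'n': 13, 'g': 14, 'd': 25}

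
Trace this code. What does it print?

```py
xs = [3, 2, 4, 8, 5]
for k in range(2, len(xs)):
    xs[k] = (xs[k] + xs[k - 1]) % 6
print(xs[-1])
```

k=2: xs[2] = (4+2)%6 = 0 → [3, 2, 0, 8, 5]
k=3: xs[3] = (8+0)%6 = 2 → [3, 2, 0, 2, 5]
k=4: xs[4] = (5+2)%6 = 1 → [3, 2, 0, 2, 1]

1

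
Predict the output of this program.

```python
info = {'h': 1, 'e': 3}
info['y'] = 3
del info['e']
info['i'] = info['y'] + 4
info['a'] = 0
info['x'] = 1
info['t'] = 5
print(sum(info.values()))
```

info['y'] = 3 → {'h': 1, 'e': 3, 'y': 3}
del 'e' → {'h': 1, 'y': 3}
info['i'] = info['y']+4 = 7 → {'h': 1, 'y': 3, 'i': 7}
info['a'] = 0 → {'h': 1, 'y': 3, 'i': 7, 'a': 0}
info['x'] = 1 → {'h': 1, 'y': 3, 'i': 7, 'a': 0, 'x': 1}
info['t'] = 5 → {'h': 1, 'y': 3, 'i': 7, 'a': 0, 'x': 1, 't': 5}
sum of values = 17

17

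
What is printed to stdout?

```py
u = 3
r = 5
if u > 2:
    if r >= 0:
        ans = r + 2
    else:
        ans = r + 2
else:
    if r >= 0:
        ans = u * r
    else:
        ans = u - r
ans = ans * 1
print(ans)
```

u=3, r=5
u > 2 is True; r >= 0 is True
→ ans = r + 2 = 7
ans = 7*1 = 7

7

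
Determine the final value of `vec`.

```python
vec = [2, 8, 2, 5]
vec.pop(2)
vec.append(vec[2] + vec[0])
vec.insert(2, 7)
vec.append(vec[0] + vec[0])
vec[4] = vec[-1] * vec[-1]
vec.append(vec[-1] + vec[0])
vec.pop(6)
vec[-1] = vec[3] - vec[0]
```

[2, 8, 7, 5, 16, 3]

pop(2) removes 2 → [2, 8, 5]
append vec[2]+vec[0] = 5+2 = 7 → [2, 8, 5, 7]
insert 7 at 2 → [2, 8, 7, 5, 7]
append vec[0]+vec[0] = 2+2 = 4 → [2, 8, 7, 5, 7, 4]
vec[4] = vec[-1]*vec[-1] = 4*4 = 16 → [2, 8, 7, 5, 16, 4]
append vec[-1]+vec[0] = 4+2 = 6 → [2, 8, 7, 5, 16, 4, 6]
pop(6) removes 6 → [2, 8, 7, 5, 16, 4]
vec[-1] = vec[3]-vec[0] = 5-2 = 3 → [2, 8, 7, 5, 16, 3]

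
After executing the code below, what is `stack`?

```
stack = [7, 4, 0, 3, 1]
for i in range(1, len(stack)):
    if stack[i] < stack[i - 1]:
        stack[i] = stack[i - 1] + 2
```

i=1: 4<7, stack[1] = 7+2 = 9 → [7, 9, 0, 3, 1]
i=2: 0<9, stack[2] = 9+2 = 11 → [7, 9, 11, 3, 1]
i=3: 3<11, stack[3] = 11+2 = 13 → [7, 9, 11, 13, 1]
i=4: 1<13, stack[4] = 13+2 = 15 → [7, 9, 11, 13, 15]

[7, 9, 11, 13, 15]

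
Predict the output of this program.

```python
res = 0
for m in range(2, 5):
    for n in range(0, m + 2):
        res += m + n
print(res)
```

78

m=2,n=0: res = 0+2 = 2
m=2,n=1: res = 2+3 = 5
m=2,n=2: res = 5+4 = 9
m=2,n=3: res = 9+5 = 14
m=3,n=0: res = 14+3 = 17
m=3,n=1: res = 17+4 = 21
m=3,n=2: res = 21+5 = 26
m=3,n=3: res = 26+6 = 32
m=3,n=4: res = 32+7 = 39
m=4,n=0: res = 39+4 = 43
m=4,n=1: res = 43+5 = 48
m=4,n=2: res = 48+6 = 54
m=4,n=3: res = 54+7 = 61
m=4,n=4: res = 61+8 = 69
m=4,n=5: res = 69+9 = 78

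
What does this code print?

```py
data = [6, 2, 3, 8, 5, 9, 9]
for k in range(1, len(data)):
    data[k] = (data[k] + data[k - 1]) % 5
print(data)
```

[6, 3, 1, 4, 4, 3, 2]

k=1: data[1] = (2+6)%5 = 3 → [6, 3, 3, 8, 5, 9, 9]
k=2: data[2] = (3+3)%5 = 1 → [6, 3, 1, 8, 5, 9, 9]
k=3: data[3] = (8+1)%5 = 4 → [6, 3, 1, 4, 5, 9, 9]
k=4: data[4] = (5+4)%5 = 4 → [6, 3, 1, 4, 4, 9, 9]
k=5: data[5] = (9+4)%5 = 3 → [6, 3, 1, 4, 4, 3, 9]
k=6: data[6] = (9+3)%5 = 2 → [6, 3, 1, 4, 4, 3, 2]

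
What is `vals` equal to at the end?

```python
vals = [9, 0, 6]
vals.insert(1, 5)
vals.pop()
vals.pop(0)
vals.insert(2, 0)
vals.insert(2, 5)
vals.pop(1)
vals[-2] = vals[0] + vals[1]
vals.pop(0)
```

[10, 0]

insert 5 at 1 → [9, 5, 0, 6]
pop() removes 6 → [9, 5, 0]
pop(0) removes 9 → [5, 0]
insert 0 at 2 → [5, 0, 0]
insert 5 at 2 → [5, 0, 5, 0]
pop(1) removes 0 → [5, 5, 0]
vals[-2] = vals[0]+vals[1] = 5+5 = 10 → [5, 10, 0]
pop(0) removes 5 → [10, 0]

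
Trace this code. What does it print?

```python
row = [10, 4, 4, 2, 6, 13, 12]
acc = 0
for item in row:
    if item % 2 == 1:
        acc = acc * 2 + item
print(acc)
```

13

item=10: not odd
item=4: not odd
item=4: not odd
item=2: not odd
item=6: not odd
item=13: odd, acc = 0*2+13 = 13
item=12: not odd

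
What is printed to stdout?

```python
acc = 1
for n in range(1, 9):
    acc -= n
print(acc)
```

n=1: acc = 1-1 = 0
n=2: acc = 0-2 = -2
n=3: acc = (-2)-3 = -5
n=4: acc = (-5)-4 = -9
n=5: acc = (-9)-5 = -14
n=6: acc = (-14)-6 = -20
n=7: acc = (-20)-7 = -27
n=8: acc = (-27)-8 = -35

-35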